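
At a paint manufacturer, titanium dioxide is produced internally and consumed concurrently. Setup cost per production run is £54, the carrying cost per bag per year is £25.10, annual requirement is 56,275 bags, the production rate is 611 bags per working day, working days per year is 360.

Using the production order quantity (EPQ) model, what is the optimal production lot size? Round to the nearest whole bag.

d = 56,275/360 = 156.3194 bags/day;  effective holding cost H(1 − d/p) = 25.1·(1 − 156.3194/611) = 18.67837
Q* = √(2DS / H_eff) = √(2·56,275·54 / 18.67837) ≈ 570.43

570 bags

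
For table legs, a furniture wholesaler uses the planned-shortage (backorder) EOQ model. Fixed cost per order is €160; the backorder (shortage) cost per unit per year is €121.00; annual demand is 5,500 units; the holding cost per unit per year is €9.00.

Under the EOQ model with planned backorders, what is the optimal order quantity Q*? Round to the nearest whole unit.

458 units

Basic EOQ = √(2·5,500·160/9) = 442.217
Backorder adjustment √((H+b)/b) = √((9+121)/121) = 1.0365
Q* = 442.217 × 1.0365 ≈ 458.37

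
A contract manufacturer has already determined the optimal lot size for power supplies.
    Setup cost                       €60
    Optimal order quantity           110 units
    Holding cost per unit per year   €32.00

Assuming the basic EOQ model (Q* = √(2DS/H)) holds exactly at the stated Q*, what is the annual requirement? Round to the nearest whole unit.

3,227 units per year

EOQ relation: Q² = 2DS/H, so rearrange for the unknown.
D = Q²H / (2S) = 110² × 32 / (2 × 60) = 3,226.67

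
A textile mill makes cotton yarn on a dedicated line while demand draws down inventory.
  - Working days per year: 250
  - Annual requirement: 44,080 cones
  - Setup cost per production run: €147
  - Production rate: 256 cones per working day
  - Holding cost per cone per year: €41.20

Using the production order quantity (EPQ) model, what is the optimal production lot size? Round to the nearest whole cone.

Daily demand d = 44,080/250 = 176.320; p = 256; 1 − d/p = 0.31125
EPQ = √(2DS / (H(1 − d/p)))
    = √(2 × 44,080 × 147 / (41.2 × 0.31125)) ≈ 1,005.29

1,005 cones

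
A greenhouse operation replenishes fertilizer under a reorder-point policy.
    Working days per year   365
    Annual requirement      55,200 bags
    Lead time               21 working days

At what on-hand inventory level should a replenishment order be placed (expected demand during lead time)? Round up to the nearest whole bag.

Daily demand d = 55,200 / 365 = 151.233 bags/day
Demand during lead time = 151.233 × 21 = 3,175.89
Reorder point = 3,175.89 → round up

3,176 bags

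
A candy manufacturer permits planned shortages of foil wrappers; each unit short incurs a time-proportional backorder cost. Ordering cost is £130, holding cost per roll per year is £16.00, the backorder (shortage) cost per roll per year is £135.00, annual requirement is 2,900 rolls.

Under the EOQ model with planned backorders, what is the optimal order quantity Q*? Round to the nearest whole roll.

Q* = √(2DS/H) · √((H + b)/b)
   = √(2 × 2,900 × 130 / 16) · √((16 + 135) / 135)
   = 217.083 × 1.0576 ≈ 229.59

230 rolls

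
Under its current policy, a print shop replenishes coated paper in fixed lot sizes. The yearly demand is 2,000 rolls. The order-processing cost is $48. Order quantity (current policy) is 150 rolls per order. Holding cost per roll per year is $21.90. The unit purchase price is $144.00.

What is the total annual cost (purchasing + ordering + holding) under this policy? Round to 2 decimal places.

$290,282.50

Annual ordering cost = (D/Q)·S = (2,000/150) × 48 = $640.00
Annual holding cost  = (Q/2)·H = (150/2) × 21.9 = $1,642.50
Purchase cost = D·C = 2,000 × 144 = $288,000.00
Total = $640.00 + $1,642.50 + $288,000.00 = $290,282.50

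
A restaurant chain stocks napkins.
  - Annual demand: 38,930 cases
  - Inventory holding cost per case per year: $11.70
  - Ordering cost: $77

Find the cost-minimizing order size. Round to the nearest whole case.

Optimal lot size Q* = (2 × 38,930 × $77 / $11.7)^½ ≈ 715.83

716 cases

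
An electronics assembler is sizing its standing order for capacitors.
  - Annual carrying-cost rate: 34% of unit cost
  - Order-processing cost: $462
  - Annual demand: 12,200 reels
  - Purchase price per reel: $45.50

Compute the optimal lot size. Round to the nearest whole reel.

854 reels

Carrying cost H = $45.5 × 34% = $15.4700/reel/yr
Optimal lot size Q* = (2 × 12,200 × $462 / $15.47)^½ ≈ 853.63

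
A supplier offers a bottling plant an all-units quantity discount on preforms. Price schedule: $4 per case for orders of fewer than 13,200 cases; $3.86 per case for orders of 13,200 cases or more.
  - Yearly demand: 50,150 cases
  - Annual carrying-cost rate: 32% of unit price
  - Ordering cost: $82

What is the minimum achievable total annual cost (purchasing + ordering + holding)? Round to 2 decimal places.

H₁ = 32%×$4 = $1.2800;  H₂ = 32%×$3.86 = $1.2352
EOQ₁ = √(2×50,150×82/1.2800) = 2,534.85  (< 13,200, feasible at tier 1)
EOQ₂ = √(2×50,150×82/1.2352) = 2,580.41  (< 13,200 → use Q = 13,200 at tier-2 price)
TC(tier 1 (EOQ₁), Q≈2,534.9) = $203,844.61
TC(tier 2, Q≈13,200.0) = $202,042.86
Minimum at tier 2: $202,042.86

$202,042.86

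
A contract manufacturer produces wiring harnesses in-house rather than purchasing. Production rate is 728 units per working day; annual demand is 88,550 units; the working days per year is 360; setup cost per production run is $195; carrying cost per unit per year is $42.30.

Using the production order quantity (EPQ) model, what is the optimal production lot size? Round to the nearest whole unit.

Daily demand d = 88,550/360 = 245.972; p = 728; 1 − d/p = 0.66213
EPQ = √(2DS / (H(1 − d/p)))
    = √(2 × 88,550 × 195 / (42.3 × 0.66213)) ≈ 1,110.42

1,110 units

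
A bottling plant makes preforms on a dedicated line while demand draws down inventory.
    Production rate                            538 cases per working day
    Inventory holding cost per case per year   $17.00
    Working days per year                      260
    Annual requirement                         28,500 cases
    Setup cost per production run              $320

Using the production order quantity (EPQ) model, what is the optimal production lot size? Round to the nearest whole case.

Daily demand d = 28,500/260 = 109.615; p = 538; 1 − d/p = 0.79625
EPQ = √(2DS / (H(1 − d/p)))
    = √(2 × 28,500 × 320 / (17 × 0.79625)) ≈ 1,160.81

1,161 cases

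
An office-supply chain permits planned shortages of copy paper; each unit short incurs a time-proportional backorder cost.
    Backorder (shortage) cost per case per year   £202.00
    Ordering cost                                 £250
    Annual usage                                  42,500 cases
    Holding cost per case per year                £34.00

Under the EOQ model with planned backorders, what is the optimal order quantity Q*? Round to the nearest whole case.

Q* = √(2DS/H) · √((H + b)/b)
   = √(2 × 42,500 × 250 / 34) · √((34 + 202) / 202)
   = 790.569 × 1.0809 ≈ 854.52

855 cases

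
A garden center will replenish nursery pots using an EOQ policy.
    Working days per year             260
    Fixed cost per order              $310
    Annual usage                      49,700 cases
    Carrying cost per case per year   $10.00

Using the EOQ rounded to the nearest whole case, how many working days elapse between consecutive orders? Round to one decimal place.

9.2 days

Q* = √(2·D·S / H) = √(2·49,700·310 / 10) = √3,081,400.0 ≈ 1,755.39 → Q = 1,755 cases
Cycle time = (working days × Q)/D = (260 × 1,755) / 49,700 = 9.181 days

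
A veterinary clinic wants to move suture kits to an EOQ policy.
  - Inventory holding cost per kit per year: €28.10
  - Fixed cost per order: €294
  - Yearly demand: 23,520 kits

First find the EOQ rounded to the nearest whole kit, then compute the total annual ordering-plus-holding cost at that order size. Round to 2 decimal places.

2DS/H = 2·23,520·294/28.1 = 492,162.28
EOQ = √492,162.28 ≈ 701.54 → Q = 702 kits
Ordering: D/Q × S = 23,520/702 × €294 = €9,850.26
Holding:  Q/2 × H = 702/2 × €28.1 = €9,863.10
Total = €9,850.26 + €9,863.10 = €19,713.36

€19,713.36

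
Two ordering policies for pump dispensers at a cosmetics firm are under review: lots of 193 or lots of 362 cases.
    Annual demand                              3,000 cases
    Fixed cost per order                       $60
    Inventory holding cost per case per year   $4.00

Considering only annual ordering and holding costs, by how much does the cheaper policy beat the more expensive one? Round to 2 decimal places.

$97.40

For each Q, cost = (D/Q)·S + (Q/2)·H.
TC(193) = (3,000/193)×60 + (193/2)×4 = $1,318.64
TC(362) = (3,000/362)×60 + (362/2)×4 = $1,221.24
Lots of 362 are cheaper by $97.40.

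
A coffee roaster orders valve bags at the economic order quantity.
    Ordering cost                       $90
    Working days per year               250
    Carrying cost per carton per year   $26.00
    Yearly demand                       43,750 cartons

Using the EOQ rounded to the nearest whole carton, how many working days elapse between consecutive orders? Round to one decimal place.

3.1 days

EOQ = √(2DS/H) = √(2 × 43,750 × 90 / 26)
    = √(302,884.62) ≈ 550.35 → Q = 550 cartons
Days between orders = 250 / (D/Q) = 250 / 79.545 ≈ 3.143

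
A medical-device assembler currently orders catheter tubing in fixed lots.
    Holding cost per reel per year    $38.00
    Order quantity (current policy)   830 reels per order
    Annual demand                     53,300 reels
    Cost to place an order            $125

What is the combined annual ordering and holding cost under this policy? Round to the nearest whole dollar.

Orders/yr = 53,300/830 = 64.217; ordering cost = 64.217 × $125 = $8,027.11
Average inventory = 830/2 = 415; holding cost = 415 × $38 = $15,770.00
Total = $8,027.11 + $15,770.00 = $23,797.11

$23,797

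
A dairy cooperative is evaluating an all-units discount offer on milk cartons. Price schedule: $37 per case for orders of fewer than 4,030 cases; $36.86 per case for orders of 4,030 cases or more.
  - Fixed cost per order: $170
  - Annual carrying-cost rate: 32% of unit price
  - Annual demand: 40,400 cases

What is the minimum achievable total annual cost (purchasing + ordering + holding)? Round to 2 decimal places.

$1,507,552.81

H₁ = 32%×$37 = $11.8400;  H₂ = 32%×$36.86 = $11.7952
EOQ₁ = √(2×40,400×170/11.8400) = 1,077.10  (< 4,030, feasible at tier 1)
EOQ₂ = √(2×40,400×170/11.7952) = 1,079.14  (< 4,030 → use Q = 4,030 at tier-2 price)
TC(tier 1 (EOQ₁), Q≈1,077.1) = $1,507,552.81
TC(tier 2, Q≈4,030.0) = $1,514,615.55
Minimum at tier 1 (EOQ₁): $1,507,552.81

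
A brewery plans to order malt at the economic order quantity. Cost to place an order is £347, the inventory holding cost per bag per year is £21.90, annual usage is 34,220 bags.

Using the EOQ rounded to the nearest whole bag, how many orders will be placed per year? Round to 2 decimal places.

32.87 orders per year

2DS/H = 2·34,220·347/21.9 = 1,084,414.61
EOQ = √1,084,414.61 ≈ 1,041.35 → Q = 1,041
N = D/Q = 34,220/1,041 ≈ 32.872 orders/yr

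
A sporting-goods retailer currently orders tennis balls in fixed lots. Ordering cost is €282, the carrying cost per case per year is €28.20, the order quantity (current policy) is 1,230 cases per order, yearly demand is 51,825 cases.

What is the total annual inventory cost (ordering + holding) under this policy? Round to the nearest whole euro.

Annual ordering cost = (D/Q)·S = (51,825/1,230) × 282 = €11,881.83
Annual holding cost  = (Q/2)·H = (1,230/2) × 28.2 = €17,343.00
Total = €11,881.83 + €17,343.00 = €29,224.83

€29,225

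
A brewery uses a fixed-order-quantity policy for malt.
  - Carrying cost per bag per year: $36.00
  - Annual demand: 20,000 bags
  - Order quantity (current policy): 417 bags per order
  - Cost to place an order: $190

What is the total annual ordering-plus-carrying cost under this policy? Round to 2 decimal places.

$16,618.71

Orders/yr = 20,000/417 = 47.962; ordering cost = 47.962 × $190 = $9,112.71
Average inventory = 417/2 = 208.5; holding cost = 208.5 × $36 = $7,506.00
Total = $9,112.71 + $7,506.00 = $16,618.71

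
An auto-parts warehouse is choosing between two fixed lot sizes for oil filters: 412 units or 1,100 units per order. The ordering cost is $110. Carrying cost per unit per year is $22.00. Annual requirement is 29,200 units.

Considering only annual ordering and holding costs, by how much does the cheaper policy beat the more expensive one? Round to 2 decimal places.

For each Q, cost = (D/Q)·S + (Q/2)·H.
TC(412) = (29,200/412)×110 + (412/2)×22 = $12,328.12
TC(1,100) = (29,200/1,100)×110 + (1,100/2)×22 = $15,020.00
Cheaper: Q = 412.  Difference = $2,691.88

$2,691.88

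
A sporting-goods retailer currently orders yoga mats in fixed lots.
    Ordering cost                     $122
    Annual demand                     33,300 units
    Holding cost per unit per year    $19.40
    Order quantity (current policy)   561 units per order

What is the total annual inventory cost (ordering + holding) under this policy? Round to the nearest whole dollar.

Orders/yr = 33,300/561 = 59.358; ordering cost = 59.358 × $122 = $7,241.71
Average inventory = 561/2 = 280.5; holding cost = 280.5 × $19.4 = $5,441.70
Total = $7,241.71 + $5,441.70 = $12,683.41

$12,683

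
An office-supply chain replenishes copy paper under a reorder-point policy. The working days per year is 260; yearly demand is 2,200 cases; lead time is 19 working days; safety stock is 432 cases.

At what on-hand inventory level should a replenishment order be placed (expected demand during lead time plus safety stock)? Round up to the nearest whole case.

Daily demand d = 2,200 / 260 = 8.462 cases/day
Demand during lead time = 8.462 × 19 = 160.77
Reorder point = 160.77 + 432 = 592.77 → round up

593 cases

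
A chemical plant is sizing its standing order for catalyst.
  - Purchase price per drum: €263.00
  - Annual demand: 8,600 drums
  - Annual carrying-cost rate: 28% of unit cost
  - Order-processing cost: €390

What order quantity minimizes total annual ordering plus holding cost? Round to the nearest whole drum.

Holding cost per drum per year: H = 28% × €263 = €73.6400
EOQ = √(2DS/H) = √(2 × 8,600 × 390 / 73.64)
    = √(91,091.80) ≈ 301.81

302 drums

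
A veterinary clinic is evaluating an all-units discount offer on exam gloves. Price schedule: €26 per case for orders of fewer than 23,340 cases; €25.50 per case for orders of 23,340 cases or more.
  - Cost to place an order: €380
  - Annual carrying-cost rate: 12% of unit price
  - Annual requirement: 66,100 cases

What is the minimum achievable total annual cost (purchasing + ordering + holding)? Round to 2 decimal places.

€1,722,336.38

H₁ = 12%×€26 = €3.1200;  H₂ = 12%×€25.50 = €3.0600
EOQ₁ = √(2×66,100×380/3.1200) = 4,012.64  (< 23,340, feasible at tier 1)
EOQ₂ = √(2×66,100×380/3.0600) = 4,051.79  (< 23,340 → use Q = 23,340 at tier-2 price)
TC(tier 1 (EOQ₁), Q≈4,012.6) = €1,731,119.44
TC(tier 2, Q≈23,340.0) = €1,722,336.38
Minimum at tier 2: €1,722,336.38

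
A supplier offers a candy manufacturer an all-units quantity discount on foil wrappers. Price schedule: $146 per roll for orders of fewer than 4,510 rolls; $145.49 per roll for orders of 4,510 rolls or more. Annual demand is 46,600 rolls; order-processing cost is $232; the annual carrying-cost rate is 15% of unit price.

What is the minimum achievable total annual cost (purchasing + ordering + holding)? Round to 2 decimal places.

H₁ = 15%×$146 = $21.9000;  H₂ = 15%×$145.49 = $21.8235
EOQ₁ = √(2×46,600×232/21.9000) = 993.64  (< 4,510, feasible at tier 1)
EOQ₂ = √(2×46,600×232/21.8235) = 995.38  (< 4,510 → use Q = 4,510 at tier-2 price)
TC(tier 1 (EOQ₁), Q≈993.6) = $6,825,360.76
TC(tier 2, Q≈4,510.0) = $6,831,443.15
Minimum at tier 1 (EOQ₁): $6,825,360.76

$6,825,360.76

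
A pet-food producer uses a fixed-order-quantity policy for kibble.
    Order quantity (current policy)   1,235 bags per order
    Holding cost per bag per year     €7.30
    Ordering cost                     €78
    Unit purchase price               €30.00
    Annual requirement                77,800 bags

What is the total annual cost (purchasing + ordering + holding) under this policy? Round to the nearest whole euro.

€2,343,421

Ordering: D/Q × S = 77,800/1,235 × €78 = €4,913.68
Holding:  Q/2 × H = 1,235/2 × €7.3 = €4,507.75
Purchase cost = D·C = 77,800 × 30 = €2,334,000.00
Total = €4,913.68 + €4,507.75 + €2,334,000.00 = €2,343,421.43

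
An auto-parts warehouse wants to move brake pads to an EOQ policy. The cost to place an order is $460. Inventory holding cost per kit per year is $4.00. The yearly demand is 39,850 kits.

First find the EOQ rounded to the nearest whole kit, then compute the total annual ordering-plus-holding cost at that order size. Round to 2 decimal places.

$12,109.83

Q* = √(2·D·S / H) = √(2·39,850·460 / 4) = √9,165,500.0 ≈ 3,027.46 → Q = 3,027 kits
Ordering: D/Q × S = 39,850/3,027 × $460 = $6,055.83
Holding:  Q/2 × H = 3,027/2 × $4 = $6,054.00
Total = $6,055.83 + $6,054.00 = $12,109.83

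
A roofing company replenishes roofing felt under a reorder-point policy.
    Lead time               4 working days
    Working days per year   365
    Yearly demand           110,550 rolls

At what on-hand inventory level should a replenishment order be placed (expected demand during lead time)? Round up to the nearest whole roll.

Daily demand d = 110,550 / 365 = 302.877 rolls/day
Demand during lead time = 302.877 × 4 = 1,211.51
Reorder point = 1,211.51 → round up

1,212 rolls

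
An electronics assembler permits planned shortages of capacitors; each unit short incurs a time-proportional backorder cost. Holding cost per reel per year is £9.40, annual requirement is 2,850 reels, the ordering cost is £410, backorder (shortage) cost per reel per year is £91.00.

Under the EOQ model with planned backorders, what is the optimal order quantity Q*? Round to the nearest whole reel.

Q* = √(2DS/H) · √((H + b)/b)
   = √(2 × 2,850 × 410 / 9.4) · √((9.4 + 91) / 91)
   = 498.615 × 1.0504 ≈ 523.73

524 reels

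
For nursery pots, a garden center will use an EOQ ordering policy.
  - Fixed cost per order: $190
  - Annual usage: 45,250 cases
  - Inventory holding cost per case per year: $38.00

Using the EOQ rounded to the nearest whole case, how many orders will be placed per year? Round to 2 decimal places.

Optimal lot size Q* = (2 × 45,250 × $190 / $38)^½ ≈ 672.68 → Q = 673
N = D/Q = 45,250/673 ≈ 67.236 orders/yr

67.24 orders per year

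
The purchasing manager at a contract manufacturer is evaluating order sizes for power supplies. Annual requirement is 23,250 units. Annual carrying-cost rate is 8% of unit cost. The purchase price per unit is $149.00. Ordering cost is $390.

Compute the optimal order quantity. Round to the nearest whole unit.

1,233 units

H = i·C = 0.08 × $149 = $11.9200 per unit-year
Q* = √(2·D·S / H) = √(2·23,250·390 / 11.92) = √1,521,392.6 ≈ 1,233.45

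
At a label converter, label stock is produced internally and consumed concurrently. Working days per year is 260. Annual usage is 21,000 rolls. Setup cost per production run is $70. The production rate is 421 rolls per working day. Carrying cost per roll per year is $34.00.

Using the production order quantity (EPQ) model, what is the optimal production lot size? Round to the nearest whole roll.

Daily demand d = 21,000/260 = 80.769; p = 421; 1 − d/p = 0.80815
EPQ = √(2DS / (H(1 − d/p)))
    = √(2 × 21,000 × 70 / (34 × 0.80815)) ≈ 327.11

327 rolls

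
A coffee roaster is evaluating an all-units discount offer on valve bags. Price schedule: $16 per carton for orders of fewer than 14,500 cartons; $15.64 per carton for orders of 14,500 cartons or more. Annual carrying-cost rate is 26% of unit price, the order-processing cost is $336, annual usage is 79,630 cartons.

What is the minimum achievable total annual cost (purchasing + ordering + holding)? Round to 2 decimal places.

$1,276,739.82

H₁ = 26%×$16 = $4.1600;  H₂ = 26%×$15.64 = $4.0664
EOQ₁ = √(2×79,630×336/4.1600) = 3,586.55  (< 14,500, feasible at tier 1)
EOQ₂ = √(2×79,630×336/4.0664) = 3,627.59  (< 14,500 → use Q = 14,500 at tier-2 price)
TC(tier 1 (EOQ₁), Q≈3,586.5) = $1,289,000.03
TC(tier 2, Q≈14,500.0) = $1,276,739.82
Minimum at tier 2: $1,276,739.82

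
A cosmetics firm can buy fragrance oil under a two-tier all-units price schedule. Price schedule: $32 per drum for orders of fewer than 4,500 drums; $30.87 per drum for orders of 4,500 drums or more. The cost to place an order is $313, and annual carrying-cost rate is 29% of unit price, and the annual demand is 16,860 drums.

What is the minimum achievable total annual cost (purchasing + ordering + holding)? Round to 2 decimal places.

$541,783.58

H₁ = 29%×$32 = $9.2800;  H₂ = 29%×$30.87 = $8.9523
EOQ₁ = √(2×16,860×313/9.2800) = 1,066.45  (< 4,500, feasible at tier 1)
EOQ₂ = √(2×16,860×313/8.9523) = 1,085.80  (< 4,500 → use Q = 4,500 at tier-2 price)
TC(tier 1 (EOQ₁), Q≈1,066.5) = $549,416.69
TC(tier 2, Q≈4,500.0) = $541,783.58
Minimum at tier 2: $541,783.58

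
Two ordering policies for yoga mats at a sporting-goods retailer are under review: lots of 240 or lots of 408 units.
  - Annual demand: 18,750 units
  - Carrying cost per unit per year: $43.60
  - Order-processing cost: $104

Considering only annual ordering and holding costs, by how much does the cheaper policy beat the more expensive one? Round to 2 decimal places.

$316.81

TC(Q) = (D/Q)S + (Q/2)H
TC(240) = (18,750/240)×104 + (240/2)×43.6 = $13,357.00
TC(408) = (18,750/408)×104 + (408/2)×43.6 = $13,673.81
Lots of 240 are cheaper by $316.81.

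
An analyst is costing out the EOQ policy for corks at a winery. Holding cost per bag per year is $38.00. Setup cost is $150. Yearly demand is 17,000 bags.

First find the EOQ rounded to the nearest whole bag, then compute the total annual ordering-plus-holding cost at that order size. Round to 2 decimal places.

$13,921.21

Optimal lot size Q* = (2 × 17,000 × $150 / $38)^½ ≈ 366.35 → Q = 366 bags
Orders/yr = 17,000/366 = 46.448; ordering cost = 46.448 × $150 = $6,967.21
Average inventory = 366/2 = 183; holding cost = 183 × $38 = $6,954.00
Total = $6,967.21 + $6,954.00 = $13,921.21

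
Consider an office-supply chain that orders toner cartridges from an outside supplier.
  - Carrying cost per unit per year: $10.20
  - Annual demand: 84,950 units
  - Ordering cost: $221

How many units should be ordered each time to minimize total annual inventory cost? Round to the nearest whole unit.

2DS/H = 2·84,950·221/10.2 = 3,681,166.67
EOQ = √3,681,166.67 ≈ 1,918.64

1,919 units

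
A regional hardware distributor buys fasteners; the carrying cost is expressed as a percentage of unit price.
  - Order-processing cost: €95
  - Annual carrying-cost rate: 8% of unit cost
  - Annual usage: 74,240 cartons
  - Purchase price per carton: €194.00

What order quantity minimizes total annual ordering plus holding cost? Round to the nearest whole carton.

953 cartons

Carrying cost H = €194 × 8% = €15.5200/carton/yr
Q* = √(2·D·S / H) = √(2·74,240·95 / 15.52) = √908,866.0 ≈ 953.34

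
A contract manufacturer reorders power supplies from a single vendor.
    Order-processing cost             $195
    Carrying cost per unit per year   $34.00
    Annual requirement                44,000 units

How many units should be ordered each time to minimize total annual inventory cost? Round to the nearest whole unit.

710 units

EOQ = √(2DS/H) = √(2 × 44,000 × 195 / 34)
    = √(504,705.88) ≈ 710.43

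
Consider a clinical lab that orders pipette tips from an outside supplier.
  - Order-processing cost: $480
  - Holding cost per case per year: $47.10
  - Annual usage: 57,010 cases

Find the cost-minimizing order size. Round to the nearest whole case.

1,078 cases

EOQ = √(2DS/H) = √(2 × 57,010 × 480 / 47.1)
    = √(1,161,987.26) ≈ 1,077.96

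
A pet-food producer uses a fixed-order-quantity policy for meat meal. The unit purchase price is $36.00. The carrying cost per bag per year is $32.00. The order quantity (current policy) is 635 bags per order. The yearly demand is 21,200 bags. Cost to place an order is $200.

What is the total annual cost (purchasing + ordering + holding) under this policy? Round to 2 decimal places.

Ordering: D/Q × S = 21,200/635 × $200 = $6,677.17
Holding:  Q/2 × H = 635/2 × $32 = $10,160.00
Purchase cost = D·C = 21,200 × 36 = $763,200.00
Total = $6,677.17 + $10,160.00 + $763,200.00 = $780,037.17

$780,037.17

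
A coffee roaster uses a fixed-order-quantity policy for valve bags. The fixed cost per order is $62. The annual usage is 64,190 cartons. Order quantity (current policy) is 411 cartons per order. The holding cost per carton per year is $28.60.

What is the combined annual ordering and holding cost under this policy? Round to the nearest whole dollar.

Orders/yr = 64,190/411 = 156.180; ordering cost = 156.180 × $62 = $9,683.16
Average inventory = 411/2 = 205.5; holding cost = 205.5 × $28.6 = $5,877.30
Total = $9,683.16 + $5,877.30 = $15,560.46

$15,560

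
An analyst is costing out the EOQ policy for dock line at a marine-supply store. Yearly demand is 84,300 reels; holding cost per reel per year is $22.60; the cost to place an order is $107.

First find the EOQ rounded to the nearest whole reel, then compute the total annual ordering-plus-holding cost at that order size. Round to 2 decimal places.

$20,191.80

Optimal lot size Q* = (2 × 84,300 × $107 / $22.6)^½ ≈ 893.44 → Q = 893 reels
Annual ordering cost = (D/Q)·S = (84,300/893) × 107 = $10,100.90
Annual holding cost  = (Q/2)·H = (893/2) × 22.6 = $10,090.90
Total = $10,100.90 + $10,090.90 = $20,191.80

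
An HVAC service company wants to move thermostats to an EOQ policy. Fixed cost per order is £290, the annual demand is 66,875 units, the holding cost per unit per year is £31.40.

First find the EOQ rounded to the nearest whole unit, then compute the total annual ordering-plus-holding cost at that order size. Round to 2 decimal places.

2DS/H = 2·66,875·290/31.4 = 1,235,270.70
EOQ = √1,235,270.70 ≈ 1,111.43 → Q = 1,111 units
Ordering: D/Q × S = 66,875/1,111 × £290 = £17,456.12
Holding:  Q/2 × H = 1,111/2 × £31.4 = £17,442.70
Total = £17,456.12 + £17,442.70 = £34,898.82

£34,898.82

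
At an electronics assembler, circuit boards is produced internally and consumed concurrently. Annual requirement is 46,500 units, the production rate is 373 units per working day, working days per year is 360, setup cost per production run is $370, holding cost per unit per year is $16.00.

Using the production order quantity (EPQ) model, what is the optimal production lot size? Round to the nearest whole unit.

1,814 units

Daily demand d = 46,500/360 = 129.167; p = 373; 1 − d/p = 0.65371
EPQ = √(2DS / (H(1 − d/p)))
    = √(2 × 46,500 × 370 / (16 × 0.65371)) ≈ 1,813.80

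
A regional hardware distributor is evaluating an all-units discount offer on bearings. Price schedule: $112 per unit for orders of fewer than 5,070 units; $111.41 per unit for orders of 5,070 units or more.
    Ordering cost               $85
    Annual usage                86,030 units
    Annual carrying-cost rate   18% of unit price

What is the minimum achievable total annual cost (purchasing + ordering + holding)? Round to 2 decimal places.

$9,636,881.00

H₁ = 18%×$112 = $20.1600;  H₂ = 18%×$111.41 = $20.0538
EOQ₁ = √(2×86,030×85/20.1600) = 851.73  (< 5,070, feasible at tier 1)
EOQ₂ = √(2×86,030×85/20.0538) = 853.99  (< 5,070 → use Q = 5,070 at tier-2 price)
TC(tier 1 (EOQ₁), Q≈851.7) = $9,652,530.96
TC(tier 2, Q≈5,070.0) = $9,636,881.00
Minimum at tier 2: $9,636,881.00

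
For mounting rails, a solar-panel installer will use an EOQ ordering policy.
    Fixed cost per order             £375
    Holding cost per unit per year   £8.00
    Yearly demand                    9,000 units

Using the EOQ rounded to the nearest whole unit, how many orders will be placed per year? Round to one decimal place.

Q* = √(2·D·S / H) = √(2·9,000·375 / 8) = √843,750.0 ≈ 918.56 → Q = 919
Orders per year = D/Q = 9,000 / 919 = 9.793

9.8 orders per year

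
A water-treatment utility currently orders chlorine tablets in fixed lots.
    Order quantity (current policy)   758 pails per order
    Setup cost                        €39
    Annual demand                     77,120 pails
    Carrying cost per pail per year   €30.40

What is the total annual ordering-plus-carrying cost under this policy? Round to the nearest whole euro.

€15,490

Annual ordering cost = (D/Q)·S = (77,120/758) × 39 = €3,967.92
Annual holding cost  = (Q/2)·H = (758/2) × 30.4 = €11,521.60
Total = €3,967.92 + €11,521.60 = €15,489.52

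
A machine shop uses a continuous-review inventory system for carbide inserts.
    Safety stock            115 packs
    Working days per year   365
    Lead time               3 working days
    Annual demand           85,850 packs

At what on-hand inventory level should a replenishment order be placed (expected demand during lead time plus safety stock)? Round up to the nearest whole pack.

Daily demand d = 85,850 / 365 = 235.205 packs/day
Demand during lead time = 235.205 × 3 = 705.62
Reorder point = 705.62 + 115 = 820.62 → round up

821 packs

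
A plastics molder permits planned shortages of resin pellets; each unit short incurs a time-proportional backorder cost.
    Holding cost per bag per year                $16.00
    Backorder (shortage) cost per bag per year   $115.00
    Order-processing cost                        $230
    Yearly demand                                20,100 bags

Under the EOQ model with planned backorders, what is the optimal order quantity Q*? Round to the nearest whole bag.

Q* = √(2DS/H) · √((H + b)/b)
   = √(2 × 20,100 × 230 / 16) · √((16 + 115) / 115)
   = 760.181 × 1.0673 ≈ 811.34

811 bags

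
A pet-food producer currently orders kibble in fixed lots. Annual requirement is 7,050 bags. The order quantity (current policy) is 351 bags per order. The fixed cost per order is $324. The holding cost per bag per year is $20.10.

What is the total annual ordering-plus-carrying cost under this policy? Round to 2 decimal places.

$10,035.24

Annual ordering cost = (D/Q)·S = (7,050/351) × 324 = $6,507.69
Annual holding cost  = (Q/2)·H = (351/2) × 20.1 = $3,527.55
Total = $6,507.69 + $3,527.55 = $10,035.24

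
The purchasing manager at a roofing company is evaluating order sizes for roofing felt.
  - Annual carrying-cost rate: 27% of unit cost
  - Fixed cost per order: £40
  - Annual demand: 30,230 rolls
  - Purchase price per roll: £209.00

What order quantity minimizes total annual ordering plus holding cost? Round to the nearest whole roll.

Carrying cost H = £209 × 27% = £56.4300/roll/yr
EOQ = √(2DS/H) = √(2 × 30,230 × 40 / 56.43)
    = √(42,856.64) ≈ 207.02

207 rolls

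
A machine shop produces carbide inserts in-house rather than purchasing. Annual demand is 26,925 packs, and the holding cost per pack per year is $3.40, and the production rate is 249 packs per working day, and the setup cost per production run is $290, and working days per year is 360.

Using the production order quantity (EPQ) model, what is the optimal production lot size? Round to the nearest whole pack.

2,562 packs

Daily demand d = 26,925/360 = 74.792; p = 249; 1 − d/p = 0.69963
EPQ = √(2DS / (H(1 − d/p)))
    = √(2 × 26,925 × 290 / (3.4 × 0.69963)) ≈ 2,562.23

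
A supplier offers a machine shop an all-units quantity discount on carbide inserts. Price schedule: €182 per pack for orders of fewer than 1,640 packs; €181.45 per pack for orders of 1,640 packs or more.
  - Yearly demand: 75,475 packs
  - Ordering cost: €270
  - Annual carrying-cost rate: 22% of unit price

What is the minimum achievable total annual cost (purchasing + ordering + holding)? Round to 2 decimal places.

€13,740,098.09

H₁ = 22%×€182 = €40.0400;  H₂ = 22%×€181.45 = €39.9190
EOQ₁ = √(2×75,475×270/40.0400) = 1,008.91  (< 1,640, feasible at tier 1)
EOQ₂ = √(2×75,475×270/39.9190) = 1,010.44  (< 1,640 → use Q = 1,640 at tier-2 price)
TC(tier 1 (EOQ₁), Q≈1,008.9) = €13,776,846.66
TC(tier 2, Q≈1,640.0) = €13,740,098.09
Minimum at tier 2: €13,740,098.09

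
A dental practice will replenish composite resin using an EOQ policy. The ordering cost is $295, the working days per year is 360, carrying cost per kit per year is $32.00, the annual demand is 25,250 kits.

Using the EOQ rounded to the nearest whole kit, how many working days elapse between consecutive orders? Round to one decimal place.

9.7 days

EOQ = √(2DS/H) = √(2 × 25,250 × 295 / 32)
    = √(465,546.88) ≈ 682.31 → Q = 682 kits
T = Q/D × 360 days = 682/25,250 × 360 = 9.724 days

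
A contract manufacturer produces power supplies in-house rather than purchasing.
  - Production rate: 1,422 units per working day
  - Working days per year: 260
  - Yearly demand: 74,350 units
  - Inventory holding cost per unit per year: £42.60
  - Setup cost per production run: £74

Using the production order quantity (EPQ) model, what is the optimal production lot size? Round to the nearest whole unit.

Daily demand d = 74,350/260 = 285.962; p = 1422; 1 − d/p = 0.79890
EPQ = √(2DS / (H(1 − d/p)))
    = √(2 × 74,350 × 74 / (42.6 × 0.79890)) ≈ 568.62

569 units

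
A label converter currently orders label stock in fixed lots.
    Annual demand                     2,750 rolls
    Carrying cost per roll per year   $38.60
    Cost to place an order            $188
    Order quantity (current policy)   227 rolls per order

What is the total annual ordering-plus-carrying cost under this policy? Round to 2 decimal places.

Ordering: D/Q × S = 2,750/227 × $188 = $2,277.53
Holding:  Q/2 × H = 227/2 × $38.6 = $4,381.10
Total = $2,277.53 + $4,381.10 = $6,658.63

$6,658.63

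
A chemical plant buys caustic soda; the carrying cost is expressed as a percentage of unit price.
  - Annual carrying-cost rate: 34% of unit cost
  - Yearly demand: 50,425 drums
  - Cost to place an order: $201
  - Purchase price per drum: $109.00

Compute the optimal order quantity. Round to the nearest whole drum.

740 drums

Carrying cost H = $109 × 34% = $37.0600/drum/yr
2DS/H = 2·50,425·201/37.06 = 546,973.83
EOQ = √546,973.83 ≈ 739.58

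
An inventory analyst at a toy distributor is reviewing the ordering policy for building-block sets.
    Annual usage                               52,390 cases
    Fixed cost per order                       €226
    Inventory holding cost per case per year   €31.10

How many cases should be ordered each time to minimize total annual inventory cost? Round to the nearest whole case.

EOQ = √(2DS/H) = √(2 × 52,390 × 226 / 31.1)
    = √(761,423.79) ≈ 872.60

873 cases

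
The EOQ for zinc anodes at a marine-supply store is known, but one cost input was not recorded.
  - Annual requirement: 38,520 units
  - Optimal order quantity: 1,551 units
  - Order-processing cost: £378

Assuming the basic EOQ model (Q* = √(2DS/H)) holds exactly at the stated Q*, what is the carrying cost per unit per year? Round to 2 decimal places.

£12.11

Since Q* = (2DS/H)^½, squaring gives Q*²·H = 2DS.
H = 2DS / Q² = 2 × 38,520 × 378 / 1,551² = 12.1055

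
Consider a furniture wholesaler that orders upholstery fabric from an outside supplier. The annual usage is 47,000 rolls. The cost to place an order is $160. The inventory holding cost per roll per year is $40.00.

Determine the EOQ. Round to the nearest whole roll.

613 rolls

Optimal lot size Q* = (2 × 47,000 × $160 / $40)^½ ≈ 613.19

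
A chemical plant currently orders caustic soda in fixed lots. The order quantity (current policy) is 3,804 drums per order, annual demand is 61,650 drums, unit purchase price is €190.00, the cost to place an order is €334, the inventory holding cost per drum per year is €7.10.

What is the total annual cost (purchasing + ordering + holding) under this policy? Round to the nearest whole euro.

Orders/yr = 61,650/3,804 = 16.207; ordering cost = 16.207 × €334 = €5,413.01
Average inventory = 3,804/2 = 1902; holding cost = 1902 × €7.1 = €13,504.20
Purchase cost = D·C = 61,650 × 190 = €11,713,500.00
Total = €5,413.01 + €13,504.20 + €11,713,500.00 = €11,732,417.21

€11,732,417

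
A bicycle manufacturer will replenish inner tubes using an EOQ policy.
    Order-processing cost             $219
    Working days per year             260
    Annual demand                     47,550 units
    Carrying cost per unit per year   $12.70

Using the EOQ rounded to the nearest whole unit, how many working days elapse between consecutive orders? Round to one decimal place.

7.0 days

2DS/H = 2·47,550·219/12.7 = 1,639,913.39
EOQ = √1,639,913.39 ≈ 1,280.59 → Q = 1,281 units
Days between orders = 260 / (D/Q) = 260 / 37.119 ≈ 7.004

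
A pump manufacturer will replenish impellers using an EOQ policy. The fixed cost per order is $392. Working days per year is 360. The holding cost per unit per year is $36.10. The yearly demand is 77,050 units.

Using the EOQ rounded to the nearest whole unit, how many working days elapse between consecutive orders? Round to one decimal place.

6.0 days

EOQ = √(2DS/H) = √(2 × 77,050 × 392 / 36.1)
    = √(1,673,329.64) ≈ 1,293.57 → Q = 1,294 units
Cycle time = (working days × Q)/D = (360 × 1,294) / 77,050 = 6.046 days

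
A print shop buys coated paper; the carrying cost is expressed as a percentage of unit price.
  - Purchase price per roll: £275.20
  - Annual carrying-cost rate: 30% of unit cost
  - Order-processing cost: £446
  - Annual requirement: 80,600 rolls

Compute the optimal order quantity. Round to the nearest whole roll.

Holding cost per roll per year: H = 30% × £275.2 = £82.5600
EOQ = √(2DS/H) = √(2 × 80,600 × 446 / 82.56)
    = √(870,823.64) ≈ 933.18

933 rolls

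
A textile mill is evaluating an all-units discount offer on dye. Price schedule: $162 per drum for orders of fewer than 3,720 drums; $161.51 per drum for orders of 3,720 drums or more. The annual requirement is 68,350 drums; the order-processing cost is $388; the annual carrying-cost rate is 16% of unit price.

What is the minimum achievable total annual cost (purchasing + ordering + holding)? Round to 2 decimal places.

$11,094,402.85

H₁ = 16%×$162 = $25.9200;  H₂ = 16%×$161.51 = $25.8416
EOQ₁ = √(2×68,350×388/25.9200) = 1,430.48  (< 3,720, feasible at tier 1)
EOQ₂ = √(2×68,350×388/25.8416) = 1,432.65  (< 3,720 → use Q = 3,720 at tier-2 price)
TC(tier 1 (EOQ₁), Q≈1,430.5) = $11,109,778.11
TC(tier 2, Q≈3,720.0) = $11,094,402.85
Minimum at tier 2: $11,094,402.85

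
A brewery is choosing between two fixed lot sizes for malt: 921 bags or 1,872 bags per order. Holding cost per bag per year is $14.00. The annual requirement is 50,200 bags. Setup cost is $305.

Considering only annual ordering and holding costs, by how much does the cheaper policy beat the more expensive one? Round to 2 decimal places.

$1,788.37

Annual cost at Q: ordering D·S/Q plus holding Q·H/2.
TC(921) = (50,200/921)×305 + (921/2)×14 = $23,071.32
TC(1,872) = (50,200/1,872)×305 + (1,872/2)×14 = $21,282.95
Lots of 1,872 are cheaper by $1,788.37.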